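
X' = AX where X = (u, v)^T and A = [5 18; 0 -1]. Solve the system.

u(t) = C_1e^(5t) + 3C_2e^(-t), v(t) = -C_2e^(-t)

Coefficient matrix A = [[5, 18], [0, -1]].
Characteristic polynomial det(A - λI) = λ^2 - 4λ - 5 = 0.
Eigenvalues λ = 5, -1.
For λ=5: (A-λI) row 1 is [0, 18], so an eigenvector is (1, 0).
For λ=-1: (A-λI) row 1 is [6, 18], so an eigenvector is (3, -1).
General solution: C_1e^(5t)(1,0) + C_2e^(-t)(3,-1).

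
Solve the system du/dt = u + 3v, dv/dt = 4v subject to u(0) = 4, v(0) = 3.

Coefficient matrix A = [[1, 3], [0, 4]].
Characteristic polynomial det(A - λI) = λ^2 - 5λ + 4 = 0.
Eigenvalues λ = 1, 4.
For λ=1: (A-λI) row 1 is [0, 3], so an eigenvector is (-1, 0).
For λ=4: (A-λI) row 1 is [-3, 3], so an eigenvector is (1, 1).
General solution: K_1e^(t)(-1,0) + K_2e^(4t)(1,1).
Applying u(0)=4, v(0)=3 gives K_1=-1, K_2=3.

u(t) = 3e^(4t) + e^(t), v(t) = 3e^(4t)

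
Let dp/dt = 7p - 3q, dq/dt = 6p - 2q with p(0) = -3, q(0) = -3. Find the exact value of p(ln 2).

A = [[7,-3],[6,-2]]; eigenvalues λ = 1, 4.
Eigenvectors: (-1,-2) for λ=1, (1,1) for λ=4.
From the initial condition, c_1 = 0, c_2 = -3.
p(ln 2) = (0)(2^1)(-1) + (-3)(2^4)(1) = -48.

-48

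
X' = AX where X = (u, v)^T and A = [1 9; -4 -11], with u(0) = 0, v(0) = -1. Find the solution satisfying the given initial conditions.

Coefficient matrix A = [[1, 9], [-4, -11]].
Characteristic polynomial det(A - λI) = λ^2 + 10λ + 25 = 0.
Single eigenvalue λ = -5 with algebraic multiplicity 2.
Eigenvector v = (-3,2); generalized eigenvector w with (A-λI)w=v is (-2,1).
General solution: e^(-5t)[K_1·v + K_2·(t·v + w)].
Applying u(0)=0, v(0)=-1 gives K_1=-2, K_2=3.

u(t) = -9te^(-5t), v(t) = 6te^(-5t) - e^(-5t)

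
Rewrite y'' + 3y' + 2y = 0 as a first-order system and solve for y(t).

y(t) = K_1e^(-t) + K_2e^(-2t)

Let x_1 = y, x_2 = y'. Then x_1' = x_2 and x_2' = -2x_1 - 3x_2.
A = [[0,1],[-2,-3]]; det(A-λI) = λ^2 + 3λ + 2.
Eigenvalues λ = -1, -2 with eigenvectors (1,-1), (1,-2).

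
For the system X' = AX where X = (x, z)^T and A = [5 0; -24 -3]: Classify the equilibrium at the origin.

A = [[5,0],[-24,-3]]; det(A-λI) = λ^2 - 2λ - 15.
λ = 5, -3: opposite signs.

saddle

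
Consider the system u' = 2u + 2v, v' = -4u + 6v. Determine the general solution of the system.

u(t) = -C_1e^(4t)cos(2t) - C_2e^(4t)sin(2t), v(t) = C_1e^(4t)sin(2t) - C_1e^(4t)cos(2t) - C_2e^(4t)sin(2t) - C_2e^(4t)cos(2t)

Coefficient matrix A = [[2, 2], [-4, 6]].
Characteristic polynomial det(A - λI) = λ^2 - 8λ + 20 = 0.
Eigenvalues λ = 4 ± 2i (complex conjugate pair).
For λ=4+2i: an eigenvector is (-1,-1) - i(0,1) = (-1, -1 - i).
A real fundamental pair from Re and Im of e^((4+2i)t)v: X_1 = e^(4t)(cos(2t)·(-1,-1) + sin(2t)·(0,1)), X_2 = e^(4t)(sin(2t)·(-1,-1) - cos(2t)·(0,1)).
General solution: C_1X_1 + C_2X_2.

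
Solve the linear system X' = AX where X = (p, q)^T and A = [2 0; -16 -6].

p(t) = -C_2e^(2t), q(t) = C_1e^(-6t) + 2C_2e^(2t)

Coefficient matrix A = [[2, 0], [-16, -6]].
Characteristic polynomial det(A - λI) = λ^2 + 4λ - 12 = 0.
Eigenvalues λ = -6, 2.
For λ=-6: (A-λI) row 1 is [8, 0], so an eigenvector is (0, 1).
For λ=2: (A-λI) row 2 is [-16, -8], so an eigenvector is (-1, 2).
General solution: C_1e^(-6t)(0,1) + C_2e^(2t)(-1,2).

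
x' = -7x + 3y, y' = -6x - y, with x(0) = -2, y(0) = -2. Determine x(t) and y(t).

Coefficient matrix A = [[-7, 3], [-6, -1]].
Characteristic polynomial det(A - λI) = λ^2 + 8λ + 25 = 0.
Eigenvalues λ = -4 ± 3i (complex conjugate pair).
For λ=-4+3i: an eigenvector is (1,1) - i(0,-1) = (1, 1 + i).
A real fundamental pair from Re and Im of e^((-4+3i)t)v: X_1 = e^(-4t)(cos(3t)·(1,1) + sin(3t)·(0,-1)), X_2 = e^(-4t)(sin(3t)·(1,1) - cos(3t)·(0,-1)).
General solution: K_1X_1 + K_2X_2.
Applying x(0)=-2, y(0)=-2 gives K_1=-2, K_2=0.

x(t) = -2e^(-4t)cos(3t), y(t) = 2e^(-4t)sin(3t) - 2e^(-4t)cos(3t)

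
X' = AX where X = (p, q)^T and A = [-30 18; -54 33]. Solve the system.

Coefficient matrix A = [[-30, 18], [-54, 33]].
Characteristic polynomial det(A - λI) = λ^2 - 3λ - 18 = 0.
Eigenvalues λ = 6, -3.
For λ=6: (A-λI) row 1 is [-36, 18], so an eigenvector is (-1, -2).
For λ=-3: (A-λI) row 1 is [-27, 18], so an eigenvector is (2, 3).
General solution: C_1e^(6t)(-1,-2) + C_2e^(-3t)(2,3).

p(t) = -C_1e^(6t) + 2C_2e^(-3t), q(t) = -2C_1e^(6t) + 3C_2e^(-3t)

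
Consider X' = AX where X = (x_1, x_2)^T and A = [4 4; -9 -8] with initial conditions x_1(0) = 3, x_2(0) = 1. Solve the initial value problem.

x_1(t) = 22te^(-2t) + 3e^(-2t), x_2(t) = -33te^(-2t) + e^(-2t)

Coefficient matrix A = [[4, 4], [-9, -8]].
Characteristic polynomial det(A - λI) = λ^2 + 4λ + 4 = 0.
Single eigenvalue λ = -2 with algebraic multiplicity 2.
Eigenvector v = (2,-3); generalized eigenvector w with (A-λI)w=v is (1,-1).
General solution: e^(-2t)[C_1·v + C_2·(t·v + w)].
Applying x_1(0)=3, x_2(0)=1 gives C_1=-4, C_2=11.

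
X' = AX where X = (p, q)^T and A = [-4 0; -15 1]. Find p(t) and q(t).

Coefficient matrix A = [[-4, 0], [-15, 1]].
Characteristic polynomial det(A - λI) = λ^2 + 3λ - 4 = 0.
Eigenvalues λ = -4, 1.
For λ=-4: (A-λI) row 2 is [-15, 5], so an eigenvector is (-1, -3).
For λ=1: (A-λI) row 1 is [-5, 0], so an eigenvector is (0, -1).
General solution: C_1e^(-4t)(-1,-3) + C_2e^(t)(0,-1).

p(t) = -C_1e^(-4t), q(t) = -3C_1e^(-4t) - C_2e^(t)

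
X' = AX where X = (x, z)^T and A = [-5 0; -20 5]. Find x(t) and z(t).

Coefficient matrix A = [[-5, 0], [-20, 5]].
Characteristic polynomial det(A - λI) = λ^2 - 25 = 0.
Eigenvalues λ = 5, -5.
For λ=5: (A-λI) row 1 is [-10, 0], so an eigenvector is (0, -1).
For λ=-5: (A-λI) row 2 is [-20, 10], so an eigenvector is (1, 2).
General solution: K_1e^(5t)(0,-1) + K_2e^(-5t)(1,2).

x(t) = K_2e^(-5t), z(t) = -K_1e^(5t) + 2K_2e^(-5t)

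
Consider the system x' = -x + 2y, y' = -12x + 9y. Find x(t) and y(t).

x(t) = C_1e^(3t) - C_2e^(5t), y(t) = 2C_1e^(3t) - 3C_2e^(5t)

Coefficient matrix A = [[-1, 2], [-12, 9]].
Characteristic polynomial det(A - λI) = λ^2 - 8λ + 15 = 0.
Eigenvalues λ = 3, 5.
For λ=3: (A-λI) row 1 is [-4, 2], so an eigenvector is (1, 2).
For λ=5: (A-λI) row 1 is [-6, 2], so an eigenvector is (-1, -3).
General solution: C_1e^(3t)(1,2) + C_2e^(5t)(-1,-3).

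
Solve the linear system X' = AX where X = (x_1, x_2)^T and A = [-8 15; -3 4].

Coefficient matrix A = [[-8, 15], [-3, 4]].
Characteristic polynomial det(A - λI) = λ^2 + 4λ + 13 = 0.
Eigenvalues λ = -2 ± 3i (complex conjugate pair).
For λ=-2+3i: an eigenvector is (2,1) - i(1,0) = (2 - i, 1).
A real fundamental pair from Re and Im of e^((-2+3i)t)v: X_1 = e^(-2t)(cos(3t)·(2,1) + sin(3t)·(1,0)), X_2 = e^(-2t)(sin(3t)·(2,1) - cos(3t)·(1,0)).
General solution: K_1X_1 + K_2X_2.

x_1(t) = K_1e^(-2t)sin(3t) + 2K_1e^(-2t)cos(3t) + 2K_2e^(-2t)sin(3t) - K_2e^(-2t)cos(3t), x_2(t) = K_1e^(-2t)cos(3t) + K_2e^(-2t)sin(3t)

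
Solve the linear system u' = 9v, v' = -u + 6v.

u(t) = -3K_1e^(3t) - 3K_2te^(3t) - 2K_2e^(3t), v(t) = -K_1e^(3t) - K_2te^(3t) - K_2e^(3t)

Coefficient matrix A = [[0, 9], [-1, 6]].
Characteristic polynomial det(A - λI) = λ^2 - 6λ + 9 = 0.
Single eigenvalue λ = 3 with algebraic multiplicity 2.
Eigenvector v = (-3,-1); generalized eigenvector w with (A-λI)w=v is (-2,-1).
General solution: e^(3t)[K_1·v + K_2·(t·v + w)].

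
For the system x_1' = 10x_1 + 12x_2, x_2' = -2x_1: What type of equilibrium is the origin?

A = [[10,12],[-2,0]]; det(A-λI) = λ^2 - 10λ + 24.
λ = 6, 4: both positive.

unstable node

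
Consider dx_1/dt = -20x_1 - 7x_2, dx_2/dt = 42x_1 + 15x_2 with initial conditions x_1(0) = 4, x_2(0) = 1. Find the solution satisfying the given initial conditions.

Coefficient matrix A = [[-20, -7], [42, 15]].
Characteristic polynomial det(A - λI) = λ^2 + 5λ - 6 = 0.
Eigenvalues λ = -6, 1.
For λ=-6: (A-λI) row 1 is [-14, -7], so an eigenvector is (-1, 2).
For λ=1: (A-λI) row 1 is [-21, -7], so an eigenvector is (-1, 3).
General solution: K_1e^(-6t)(-1,2) + K_2e^(t)(-1,3).
Applying x_1(0)=4, x_2(0)=1 gives K_1=-13, K_2=9.

x_1(t) = -9e^(t) + 13e^(-6t), x_2(t) = 27e^(t) - 26e^(-6t)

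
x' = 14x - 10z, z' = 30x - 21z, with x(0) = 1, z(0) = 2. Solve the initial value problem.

Coefficient matrix A = [[14, -10], [30, -21]].
Characteristic polynomial det(A - λI) = λ^2 + 7λ + 6 = 0.
Eigenvalues λ = -1, -6.
For λ=-1: (A-λI) row 1 is [15, -10], so an eigenvector is (2, 3).
For λ=-6: (A-λI) row 1 is [20, -10], so an eigenvector is (1, 2).
General solution: c_1e^(-t)(2,3) + c_2e^(-6t)(1,2).
Applying x(0)=1, z(0)=2 gives c_1=0, c_2=1.

x(t) = e^(-6t), z(t) = 2e^(-6t)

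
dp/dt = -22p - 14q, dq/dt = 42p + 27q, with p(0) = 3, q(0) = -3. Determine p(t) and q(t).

Coefficient matrix A = [[-22, -14], [42, 27]].
Characteristic polynomial det(A - λI) = λ^2 - 5λ - 6 = 0.
Eigenvalues λ = 6, -1.
For λ=6: (A-λI) row 1 is [-28, -14], so an eigenvector is (1, -2).
For λ=-1: (A-λI) row 1 is [-21, -14], so an eigenvector is (-2, 3).
General solution: c_1e^(6t)(1,-2) + c_2e^(-t)(-2,3).
Applying p(0)=3, q(0)=-3 gives c_1=-3, c_2=-3.

p(t) = -3e^(6t) + 6e^(-t), q(t) = 6e^(6t) - 9e^(-t)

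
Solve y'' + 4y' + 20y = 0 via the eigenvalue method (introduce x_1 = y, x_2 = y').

y(t) = c_1e^(-2t)cos(4t) + c_2e^(-2t)sin(4t)

Let x_1 = y, x_2 = y'. Then x_1' = x_2 and x_2' = -20x_1 - 4x_2.
A = [[0,1],[-20,-4]]; det(A-λI) = λ^2 + 4λ + 20.
Eigenvalues λ = -2 ± 4i.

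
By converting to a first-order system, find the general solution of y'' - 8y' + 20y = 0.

y(t) = K_1e^(4t)cos(2t) + K_2e^(4t)sin(2t)

Let x_1 = y, x_2 = y'. Then x_1' = x_2 and x_2' = -20x_1 + 8x_2.
A = [[0,1],[-20,8]]; det(A-λI) = λ^2 - 8λ + 20.
Eigenvalues λ = 4 ± 2i.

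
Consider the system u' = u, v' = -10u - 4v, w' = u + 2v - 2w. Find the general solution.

Coefficient matrix A = [[1, 0, 0], [-10, -4, 0], [1, 2, -2]].
det(A - λI) = 0 gives eigenvalues λ = 1, -4, -2.
For λ=1: eigenvector (1,-2,-1).
For λ=-4: eigenvector (0,1,-1).
For λ=-2: eigenvector (0,0,1).
General solution: C_1e^(t)(1,-2,-1) + C_2e^(-4t)(0,1,-1) + C_3e^(-2t)(0,0,1).

u(t) = C_1e^(t), v(t) = -2C_1e^(t) + C_2e^(-4t), w(t) = -C_1e^(t) - C_2e^(-4t) + C_3e^(-2t)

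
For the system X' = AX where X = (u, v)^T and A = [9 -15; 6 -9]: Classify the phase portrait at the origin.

A = [[9,-15],[6,-9]]; det(A-λI) = λ^2 + 9.
λ = 0 ± 3i: zero real part.

center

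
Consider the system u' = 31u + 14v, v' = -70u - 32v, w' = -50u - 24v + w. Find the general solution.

u(t) = -2C_2e^(-4t) + C_3e^(3t), v(t) = 5C_2e^(-4t) - 2C_3e^(3t), w(t) = C_1e^(t) + 4C_2e^(-4t) - C_3e^(3t)

Coefficient matrix A = [[31, 14, 0], [-70, -32, 0], [-50, -24, 1]].
det(A - λI) = 0 gives eigenvalues λ = 1, -4, 3.
For λ=1: eigenvector (0,0,1).
For λ=-4: eigenvector (-2,5,4).
For λ=3: eigenvector (1,-2,-1).
General solution: C_1e^(t)(0,0,1) + C_2e^(-4t)(-2,5,4) + C_3e^(3t)(1,-2,-1).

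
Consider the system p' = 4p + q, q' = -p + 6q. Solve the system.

Coefficient matrix A = [[4, 1], [-1, 6]].
Characteristic polynomial det(A - λI) = λ^2 - 10λ + 25 = 0.
Single eigenvalue λ = 5 with algebraic multiplicity 2.
Eigenvector v = (1,1); generalized eigenvector w with (A-λI)w=v is (1,2).
General solution: e^(5t)[K_1·v + K_2·(t·v + w)].

p(t) = K_1e^(5t) + K_2te^(5t) + K_2e^(5t), q(t) = K_1e^(5t) + K_2te^(5t) + 2K_2e^(5t)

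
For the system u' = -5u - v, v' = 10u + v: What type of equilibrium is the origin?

stable spiral

A = [[-5,-1],[10,1]]; det(A-λI) = λ^2 + 4λ + 5.
λ = -2 ± i: negative real part.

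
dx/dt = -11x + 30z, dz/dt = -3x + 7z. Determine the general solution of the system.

Coefficient matrix A = [[-11, 30], [-3, 7]].
Characteristic polynomial det(A - λI) = λ^2 + 4λ + 13 = 0.
Eigenvalues λ = -2 ± 3i (complex conjugate pair).
For λ=-2+3i: an eigenvector is (-3,-1) - i(-1,0) = (-3 + i, -1).
A real fundamental pair from Re and Im of e^((-2+3i)t)v: X_1 = e^(-2t)(cos(3t)·(-3,-1) + sin(3t)·(-1,0)), X_2 = e^(-2t)(sin(3t)·(-3,-1) - cos(3t)·(-1,0)).
General solution: K_1X_1 + K_2X_2.

x(t) = -K_1e^(-2t)sin(3t) - 3K_1e^(-2t)cos(3t) - 3K_2e^(-2t)sin(3t) + K_2e^(-2t)cos(3t), z(t) = -K_1e^(-2t)cos(3t) - K_2e^(-2t)sin(3t)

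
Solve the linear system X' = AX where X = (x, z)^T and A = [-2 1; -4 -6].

Coefficient matrix A = [[-2, 1], [-4, -6]].
Characteristic polynomial det(A - λI) = λ^2 + 8λ + 16 = 0.
Single eigenvalue λ = -4 with algebraic multiplicity 2.
Eigenvector v = (-1,2); generalized eigenvector w with (A-λI)w=v is (1,-3).
General solution: e^(-4t)[C_1·v + C_2·(t·v + w)].

x(t) = -C_1e^(-4t) - C_2te^(-4t) + C_2e^(-4t), z(t) = 2C_1e^(-4t) + 2C_2te^(-4t) - 3C_2e^(-4t)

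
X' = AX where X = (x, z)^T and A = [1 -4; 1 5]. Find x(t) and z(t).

Coefficient matrix A = [[1, -4], [1, 5]].
Characteristic polynomial det(A - λI) = λ^2 - 6λ + 9 = 0.
Single eigenvalue λ = 3 with algebraic multiplicity 2.
Eigenvector v = (-2,1); generalized eigenvector w with (A-λI)w=v is (3,-1).
General solution: e^(3t)[c_1·v + c_2·(t·v + w)].

x(t) = -2c_1e^(3t) - 2c_2te^(3t) + 3c_2e^(3t), z(t) = c_1e^(3t) + c_2te^(3t) - c_2e^(3t)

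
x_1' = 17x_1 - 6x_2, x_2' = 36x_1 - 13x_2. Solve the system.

x_1(t) = c_1e^(-t) - c_2e^(5t), x_2(t) = 3c_1e^(-t) - 2c_2e^(5t)

Coefficient matrix A = [[17, -6], [36, -13]].
Characteristic polynomial det(A - λI) = λ^2 - 4λ - 5 = 0.
Eigenvalues λ = -1, 5.
For λ=-1: (A-λI) row 1 is [18, -6], so an eigenvector is (1, 3).
For λ=5: (A-λI) row 1 is [12, -6], so an eigenvector is (-1, -2).
General solution: c_1e^(-t)(1,3) + c_2e^(5t)(-1,-2).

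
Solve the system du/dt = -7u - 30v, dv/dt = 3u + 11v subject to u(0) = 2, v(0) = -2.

u(t) = 14e^(2t)sin(3t) + 2e^(2t)cos(3t), v(t) = -4e^(2t)sin(3t) - 2e^(2t)cos(3t)

Coefficient matrix A = [[-7, -30], [3, 11]].
Characteristic polynomial det(A - λI) = λ^2 - 4λ + 13 = 0.
Eigenvalues λ = 2 ± 3i (complex conjugate pair).
For λ=2+3i: an eigenvector is (3,-1) - i(1,0) = (3 - i, -1).
A real fundamental pair from Re and Im of e^((2+3i)t)v: X_1 = e^(2t)(cos(3t)·(3,-1) + sin(3t)·(1,0)), X_2 = e^(2t)(sin(3t)·(3,-1) - cos(3t)·(1,0)).
General solution: C_1X_1 + C_2X_2.
Applying u(0)=2, v(0)=-2 gives C_1=2, C_2=4.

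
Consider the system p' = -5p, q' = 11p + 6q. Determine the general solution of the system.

Coefficient matrix A = [[-5, 0], [11, 6]].
Characteristic polynomial det(A - λI) = λ^2 - λ - 30 = 0.
Eigenvalues λ = -5, 6.
For λ=-5: (A-λI) row 2 is [11, 11], so an eigenvector is (-1, 1).
For λ=6: (A-λI) row 1 is [-11, 0], so an eigenvector is (0, -1).
General solution: K_1e^(-5t)(-1,1) + K_2e^(6t)(0,-1).

p(t) = -K_1e^(-5t), q(t) = K_1e^(-5t) - K_2e^(6t)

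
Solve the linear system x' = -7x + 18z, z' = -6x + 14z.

Coefficient matrix A = [[-7, 18], [-6, 14]].
Characteristic polynomial det(A - λI) = λ^2 - 7λ + 10 = 0.
Eigenvalues λ = 5, 2.
For λ=5: (A-λI) row 1 is [-12, 18], so an eigenvector is (3, 2).
For λ=2: (A-λI) row 1 is [-9, 18], so an eigenvector is (2, 1).
General solution: K_1e^(5t)(3,2) + K_2e^(2t)(2,1).

x(t) = 3K_1e^(5t) + 2K_2e^(2t), z(t) = 2K_1e^(5t) + K_2e^(2t)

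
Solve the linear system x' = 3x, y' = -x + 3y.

x(t) = -c_2e^(3t), y(t) = c_1e^(3t) + c_2te^(3t) + 2c_2e^(3t)

Coefficient matrix A = [[3, 0], [-1, 3]].
Characteristic polynomial det(A - λI) = λ^2 - 6λ + 9 = 0.
Single eigenvalue λ = 3 with algebraic multiplicity 2.
Eigenvector v = (0,1); generalized eigenvector w with (A-λI)w=v is (-1,2).
General solution: e^(3t)[c_1·v + c_2·(t·v + w)].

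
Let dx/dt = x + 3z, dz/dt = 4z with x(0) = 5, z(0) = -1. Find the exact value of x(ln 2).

-4

A = [[1,3],[0,4]]; eigenvalues λ = 4, 1.
Eigenvectors: (1,1) for λ=4, (-1,0) for λ=1.
From the initial condition, c_1 = -1, c_2 = -6.
x(ln 2) = (-1)(2^4)(1) + (-6)(2^1)(-1) = -4.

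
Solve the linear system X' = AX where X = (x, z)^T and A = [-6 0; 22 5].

x(t) = -C_2e^(-6t), z(t) = C_1e^(5t) + 2C_2e^(-6t)

Coefficient matrix A = [[-6, 0], [22, 5]].
Characteristic polynomial det(A - λI) = λ^2 + λ - 30 = 0.
Eigenvalues λ = 5, -6.
For λ=5: (A-λI) row 1 is [-11, 0], so an eigenvector is (0, 1).
For λ=-6: (A-λI) row 2 is [22, 11], so an eigenvector is (-1, 2).
General solution: C_1e^(5t)(0,1) + C_2e^(-6t)(-1,2).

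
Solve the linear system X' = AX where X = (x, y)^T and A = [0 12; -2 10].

x(t) = 2C_1e^(6t) + 3C_2e^(4t), y(t) = C_1e^(6t) + C_2e^(4t)

Coefficient matrix A = [[0, 12], [-2, 10]].
Characteristic polynomial det(A - λI) = λ^2 - 10λ + 24 = 0.
Eigenvalues λ = 6, 4.
For λ=6: (A-λI) row 1 is [-6, 12], so an eigenvector is (2, 1).
For λ=4: (A-λI) row 1 is [-4, 12], so an eigenvector is (3, 1).
General solution: C_1e^(6t)(2,1) + C_2e^(4t)(3,1).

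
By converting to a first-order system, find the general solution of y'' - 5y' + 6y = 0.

Let x_1 = y, x_2 = y'. Then x_1' = x_2 and x_2' = -6x_1 + 5x_2.
A = [[0,1],[-6,5]]; det(A-λI) = λ^2 - 5λ + 6.
Eigenvalues λ = 2, 3 with eigenvectors (1,2), (1,3).

y(t) = C_1e^(2t) + C_2e^(3t)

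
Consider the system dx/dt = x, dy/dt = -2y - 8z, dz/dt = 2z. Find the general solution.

Coefficient matrix A = [[1, 0, 0], [0, -2, -8], [0, 0, 2]].
det(A - λI) = 0 gives eigenvalues λ = 1, -2, 2.
For λ=1: eigenvector (1,0,0).
For λ=-2: eigenvector (0,1,0).
For λ=2: eigenvector (0,-2,1).
General solution: C_1e^(t)(1,0,0) + C_2e^(-2t)(0,1,0) + C_3e^(2t)(0,-2,1).

x(t) = C_1e^(t), y(t) = C_2e^(-2t) - 2C_3e^(2t), z(t) = C_3e^(2t)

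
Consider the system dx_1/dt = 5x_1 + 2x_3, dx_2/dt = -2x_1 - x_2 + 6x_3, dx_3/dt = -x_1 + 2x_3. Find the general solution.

x_1(t) = 2C_1e^(4t) - C_3e^(3t), x_2(t) = -2C_1e^(4t) + C_2e^(-t) + 2C_3e^(3t), x_3(t) = -C_1e^(4t) + C_3e^(3t)

Coefficient matrix A = [[5, 0, 2], [-2, -1, 6], [-1, 0, 2]].
det(A - λI) = 0 gives eigenvalues λ = 4, -1, 3.
For λ=4: eigenvector (2,-2,-1).
For λ=-1: eigenvector (0,1,0).
For λ=3: eigenvector (-1,2,1).
General solution: C_1e^(4t)(2,-2,-1) + C_2e^(-t)(0,1,0) + C_3e^(3t)(-1,2,1).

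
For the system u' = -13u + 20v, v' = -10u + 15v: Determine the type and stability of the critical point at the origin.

A = [[-13,20],[-10,15]]; det(A-λI) = λ^2 - 2λ + 5.
λ = 1 ± 2i: positive real part.

unstable spiral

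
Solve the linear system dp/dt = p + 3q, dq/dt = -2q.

p(t) = -K_1e^(t) + K_2e^(-2t), q(t) = -K_2e^(-2t)

Coefficient matrix A = [[1, 3], [0, -2]].
Characteristic polynomial det(A - λI) = λ^2 + λ - 2 = 0.
Eigenvalues λ = 1, -2.
For λ=1: (A-λI) row 1 is [0, 3], so an eigenvector is (-1, 0).
For λ=-2: (A-λI) row 1 is [3, 3], so an eigenvector is (1, -1).
General solution: K_1e^(t)(-1,0) + K_2e^(-2t)(1,-1).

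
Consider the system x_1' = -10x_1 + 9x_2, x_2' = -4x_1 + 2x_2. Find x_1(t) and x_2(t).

Coefficient matrix A = [[-10, 9], [-4, 2]].
Characteristic polynomial det(A - λI) = λ^2 + 8λ + 16 = 0.
Single eigenvalue λ = -4 with algebraic multiplicity 2.
Eigenvector v = (3,2); generalized eigenvector w with (A-λI)w=v is (-2,-1).
General solution: e^(-4t)[K_1·v + K_2·(t·v + w)].

x_1(t) = 3K_1e^(-4t) + 3K_2te^(-4t) - 2K_2e^(-4t), x_2(t) = 2K_1e^(-4t) + 2K_2te^(-4t) - K_2e^(-4t)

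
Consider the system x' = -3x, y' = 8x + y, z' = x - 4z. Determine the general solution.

Coefficient matrix A = [[-3, 0, 0], [8, 1, 0], [1, 0, -4]].
det(A - λI) = 0 gives eigenvalues λ = -3, 1, -4.
For λ=-3: eigenvector (1,-2,1).
For λ=1: eigenvector (0,1,0).
For λ=-4: eigenvector (0,0,1).
General solution: K_1e^(-3t)(1,-2,1) + K_2e^(t)(0,1,0) + K_3e^(-4t)(0,0,1).

x(t) = K_1e^(-3t), y(t) = -2K_1e^(-3t) + K_2e^(t), z(t) = K_1e^(-3t) + K_3e^(-4t)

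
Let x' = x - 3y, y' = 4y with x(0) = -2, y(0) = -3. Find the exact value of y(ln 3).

-243

A = [[1,-3],[0,4]]; eigenvalues λ = 1, 4.
Eigenvectors: (1,0) for λ=1, (-1,1) for λ=4.
From the initial condition, c_1 = -5, c_2 = -3.
y(ln 3) = (-5)(3^1)(0) + (-3)(3^4)(1) = -243.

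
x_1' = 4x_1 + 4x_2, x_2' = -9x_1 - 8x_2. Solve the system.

Coefficient matrix A = [[4, 4], [-9, -8]].
Characteristic polynomial det(A - λI) = λ^2 + 4λ + 4 = 0.
Single eigenvalue λ = -2 with algebraic multiplicity 2.
Eigenvector v = (-2,3); generalized eigenvector w with (A-λI)w=v is (1,-2).
General solution: e^(-2t)[c_1·v + c_2·(t·v + w)].

x_1(t) = -2c_1e^(-2t) - 2c_2te^(-2t) + c_2e^(-2t), x_2(t) = 3c_1e^(-2t) + 3c_2te^(-2t) - 2c_2e^(-2t)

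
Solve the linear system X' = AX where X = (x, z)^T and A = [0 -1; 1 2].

Coefficient matrix A = [[0, -1], [1, 2]].
Characteristic polynomial det(A - λI) = λ^2 - 2λ + 1 = 0.
Single eigenvalue λ = 1 with algebraic multiplicity 2.
Eigenvector v = (-1,1); generalized eigenvector w with (A-λI)w=v is (-1,2).
General solution: e^(t)[C_1·v + C_2·(t·v + w)].

x(t) = -C_1e^(t) - C_2te^(t) - C_2e^(t), z(t) = C_1e^(t) + C_2te^(t) + 2C_2e^(t)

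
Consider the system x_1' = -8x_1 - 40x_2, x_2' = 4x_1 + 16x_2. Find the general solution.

x_1(t) = -3C_1e^(4t)sin(4t) + C_1e^(4t)cos(4t) + C_2e^(4t)sin(4t) + 3C_2e^(4t)cos(4t), x_2(t) = C_1e^(4t)sin(4t) - C_2e^(4t)cos(4t)

Coefficient matrix A = [[-8, -40], [4, 16]].
Characteristic polynomial det(A - λI) = λ^2 - 8λ + 32 = 0.
Eigenvalues λ = 4 ± 4i (complex conjugate pair).
For λ=4+4i: an eigenvector is (1,0) - i(-3,1) = (1 + 3i, 0 - i).
A real fundamental pair from Re and Im of e^((4+4i)t)v: X_1 = e^(4t)(cos(4t)·(1,0) + sin(4t)·(-3,1)), X_2 = e^(4t)(sin(4t)·(1,0) - cos(4t)·(-3,1)).
General solution: C_1X_1 + C_2X_2.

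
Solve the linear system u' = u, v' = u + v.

u(t) = -K_2e^(t), v(t) = -K_1e^(t) - K_2te^(t) - 2K_2e^(t)

Coefficient matrix A = [[1, 0], [1, 1]].
Characteristic polynomial det(A - λI) = λ^2 - 2λ + 1 = 0.
Single eigenvalue λ = 1 with algebraic multiplicity 2.
Eigenvector v = (0,-1); generalized eigenvector w with (A-λI)w=v is (-1,-2).
General solution: e^(t)[K_1·v + K_2·(t·v + w)].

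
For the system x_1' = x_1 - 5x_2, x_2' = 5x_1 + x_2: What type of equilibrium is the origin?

A = [[1,-5],[5,1]]; det(A-λI) = λ^2 - 2λ + 26.
λ = 1 ± 5i: positive real part.

unstable spiral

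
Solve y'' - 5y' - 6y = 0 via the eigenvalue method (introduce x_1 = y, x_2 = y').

Let x_1 = y, x_2 = y'. Then x_1' = x_2 and x_2' = 6x_1 + 5x_2.
A = [[0,1],[6,5]]; det(A-λI) = λ^2 - 5λ - 6.
Eigenvalues λ = 6, -1 with eigenvectors (1,6), (1,-1).

y(t) = K_1e^(6t) + K_2e^(-t)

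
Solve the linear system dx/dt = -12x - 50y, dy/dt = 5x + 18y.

x(t) = -3K_1e^(3t)sin(5t) + K_1e^(3t)cos(5t) + K_2e^(3t)sin(5t) + 3K_2e^(3t)cos(5t), y(t) = K_1e^(3t)sin(5t) - K_2e^(3t)cos(5t)

Coefficient matrix A = [[-12, -50], [5, 18]].
Characteristic polynomial det(A - λI) = λ^2 - 6λ + 34 = 0.
Eigenvalues λ = 3 ± 5i (complex conjugate pair).
For λ=3+5i: an eigenvector is (1,0) - i(-3,1) = (1 + 3i, 0 - i).
A real fundamental pair from Re and Im of e^((3+5i)t)v: X_1 = e^(3t)(cos(5t)·(1,0) + sin(5t)·(-3,1)), X_2 = e^(3t)(sin(5t)·(1,0) - cos(5t)·(-3,1)).
General solution: K_1X_1 + K_2X_2.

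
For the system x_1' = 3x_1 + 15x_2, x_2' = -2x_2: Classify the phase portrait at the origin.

A = [[3,15],[0,-2]]; det(A-λI) = λ^2 - λ - 6.
λ = 3, -2: opposite signs.

saddle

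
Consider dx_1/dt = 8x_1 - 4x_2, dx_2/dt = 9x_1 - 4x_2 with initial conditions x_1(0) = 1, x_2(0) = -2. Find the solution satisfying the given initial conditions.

x_1(t) = 14te^(2t) + e^(2t), x_2(t) = 21te^(2t) - 2e^(2t)

Coefficient matrix A = [[8, -4], [9, -4]].
Characteristic polynomial det(A - λI) = λ^2 - 4λ + 4 = 0.
Single eigenvalue λ = 2 with algebraic multiplicity 2.
Eigenvector v = (-2,-3); generalized eigenvector w with (A-λI)w=v is (1,2).
General solution: e^(2t)[c_1·v + c_2·(t·v + w)].
Applying x_1(0)=1, x_2(0)=-2 gives c_1=-4, c_2=-7.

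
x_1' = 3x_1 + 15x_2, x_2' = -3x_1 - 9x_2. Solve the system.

x_1(t) = -K_1e^(-3t)sin(3t) + 2K_1e^(-3t)cos(3t) + 2K_2e^(-3t)sin(3t) + K_2e^(-3t)cos(3t), x_2(t) = -K_1e^(-3t)cos(3t) - K_2e^(-3t)sin(3t)

Coefficient matrix A = [[3, 15], [-3, -9]].
Characteristic polynomial det(A - λI) = λ^2 + 6λ + 18 = 0.
Eigenvalues λ = -3 ± 3i (complex conjugate pair).
For λ=-3+3i: an eigenvector is (2,-1) - i(-1,0) = (2 + i, -1).
A real fundamental pair from Re and Im of e^((-3+3i)t)v: X_1 = e^(-3t)(cos(3t)·(2,-1) + sin(3t)·(-1,0)), X_2 = e^(-3t)(sin(3t)·(2,-1) - cos(3t)·(-1,0)).
General solution: K_1X_1 + K_2X_2.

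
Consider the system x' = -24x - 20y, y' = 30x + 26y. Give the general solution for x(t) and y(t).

Coefficient matrix A = [[-24, -20], [30, 26]].
Characteristic polynomial det(A - λI) = λ^2 - 2λ - 24 = 0.
Eigenvalues λ = 6, -4.
For λ=6: (A-λI) row 1 is [-30, -20], so an eigenvector is (-2, 3).
For λ=-4: (A-λI) row 1 is [-20, -20], so an eigenvector is (-1, 1).
General solution: K_1e^(6t)(-2,3) + K_2e^(-4t)(-1,1).

x(t) = -2K_1e^(6t) - K_2e^(-4t), y(t) = 3K_1e^(6t) + K_2e^(-4t)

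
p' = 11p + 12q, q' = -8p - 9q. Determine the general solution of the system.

p(t) = K_1e^(-t) + 3K_2e^(3t), q(t) = -K_1e^(-t) - 2K_2e^(3t)

Coefficient matrix A = [[11, 12], [-8, -9]].
Characteristic polynomial det(A - λI) = λ^2 - 2λ - 3 = 0.
Eigenvalues λ = -1, 3.
For λ=-1: (A-λI) row 1 is [12, 12], so an eigenvector is (1, -1).
For λ=3: (A-λI) row 1 is [8, 12], so an eigenvector is (3, -2).
General solution: K_1e^(-t)(1,-1) + K_2e^(3t)(3,-2).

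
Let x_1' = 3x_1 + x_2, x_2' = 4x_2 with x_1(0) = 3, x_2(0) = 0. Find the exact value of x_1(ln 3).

81

A = [[3,1],[0,4]]; eigenvalues λ = 4, 3.
Eigenvectors: (1,1) for λ=4, (-1,0) for λ=3.
From the initial condition, c_1 = 0, c_2 = -3.
x_1(ln 3) = (0)(3^4)(1) + (-3)(3^3)(-1) = 81.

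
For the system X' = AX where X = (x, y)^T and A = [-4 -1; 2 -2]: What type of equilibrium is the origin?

stable spiral

A = [[-4,-1],[2,-2]]; det(A-λI) = λ^2 + 6λ + 10.
λ = -3 ± i: negative real part.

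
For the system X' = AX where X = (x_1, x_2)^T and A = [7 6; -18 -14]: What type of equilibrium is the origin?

stable node

A = [[7,6],[-18,-14]]; det(A-λI) = λ^2 + 7λ + 10.
λ = -2, -5: both negative.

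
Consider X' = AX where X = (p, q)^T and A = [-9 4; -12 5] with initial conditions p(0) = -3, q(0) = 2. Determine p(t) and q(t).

p(t) = 13e^(-t) - 16e^(-3t), q(t) = 26e^(-t) - 24e^(-3t)

Coefficient matrix A = [[-9, 4], [-12, 5]].
Characteristic polynomial det(A - λI) = λ^2 + 4λ + 3 = 0.
Eigenvalues λ = -1, -3.
For λ=-1: (A-λI) row 1 is [-8, 4], so an eigenvector is (-1, -2).
For λ=-3: (A-λI) row 1 is [-6, 4], so an eigenvector is (2, 3).
General solution: c_1e^(-t)(-1,-2) + c_2e^(-3t)(2,3).
Applying p(0)=-3, q(0)=2 gives c_1=-13, c_2=-8.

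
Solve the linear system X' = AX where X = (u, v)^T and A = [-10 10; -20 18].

u(t) = K_1e^(4t)sin(2t) + 2K_1e^(4t)cos(2t) + 2K_2e^(4t)sin(2t) - K_2e^(4t)cos(2t), v(t) = K_1e^(4t)sin(2t) + 3K_1e^(4t)cos(2t) + 3K_2e^(4t)sin(2t) - K_2e^(4t)cos(2t)

Coefficient matrix A = [[-10, 10], [-20, 18]].
Characteristic polynomial det(A - λI) = λ^2 - 8λ + 20 = 0.
Eigenvalues λ = 4 ± 2i (complex conjugate pair).
For λ=4+2i: an eigenvector is (2,3) - i(1,1) = (2 - i, 3 - i).
A real fundamental pair from Re and Im of e^((4+2i)t)v: X_1 = e^(4t)(cos(2t)·(2,3) + sin(2t)·(1,1)), X_2 = e^(4t)(sin(2t)·(2,3) - cos(2t)·(1,1)).
General solution: K_1X_1 + K_2X_2.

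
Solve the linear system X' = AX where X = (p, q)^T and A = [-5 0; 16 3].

p(t) = K_2e^(-5t), q(t) = K_1e^(3t) - 2K_2e^(-5t)

Coefficient matrix A = [[-5, 0], [16, 3]].
Characteristic polynomial det(A - λI) = λ^2 + 2λ - 15 = 0.
Eigenvalues λ = 3, -5.
For λ=3: (A-λI) row 1 is [-8, 0], so an eigenvector is (0, 1).
For λ=-5: (A-λI) row 2 is [16, 8], so an eigenvector is (1, -2).
General solution: K_1e^(3t)(0,1) + K_2e^(-5t)(1,-2).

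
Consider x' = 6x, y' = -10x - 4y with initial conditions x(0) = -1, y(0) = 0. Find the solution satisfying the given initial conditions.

Coefficient matrix A = [[6, 0], [-10, -4]].
Characteristic polynomial det(A - λI) = λ^2 - 2λ - 24 = 0.
Eigenvalues λ = -4, 6.
For λ=-4: (A-λI) row 1 is [10, 0], so an eigenvector is (0, -1).
For λ=6: (A-λI) row 2 is [-10, -10], so an eigenvector is (1, -1).
General solution: c_1e^(-4t)(0,-1) + c_2e^(6t)(1,-1).
Applying x(0)=-1, y(0)=0 gives c_1=1, c_2=-1.

x(t) = -e^(6t), y(t) = e^(6t) - e^(-4t)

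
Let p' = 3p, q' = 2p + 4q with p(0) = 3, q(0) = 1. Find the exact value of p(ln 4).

192

A = [[3,0],[2,4]]; eigenvalues λ = 4, 3.
Eigenvectors: (0,-1) for λ=4, (-1,2) for λ=3.
From the initial condition, c_1 = -7, c_2 = -3.
p(ln 4) = (-7)(4^4)(0) + (-3)(4^3)(-1) = 192.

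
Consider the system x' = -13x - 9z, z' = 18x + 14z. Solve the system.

x(t) = -K_1e^(-4t) - K_2e^(5t), z(t) = K_1e^(-4t) + 2K_2e^(5t)

Coefficient matrix A = [[-13, -9], [18, 14]].
Characteristic polynomial det(A - λI) = λ^2 - λ - 20 = 0.
Eigenvalues λ = -4, 5.
For λ=-4: (A-λI) row 1 is [-9, -9], so an eigenvector is (-1, 1).
For λ=5: (A-λI) row 1 is [-18, -9], so an eigenvector is (-1, 2).
General solution: K_1e^(-4t)(-1,1) + K_2e^(5t)(-1,2).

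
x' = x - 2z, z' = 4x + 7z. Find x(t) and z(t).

x(t) = -c_1e^(5t) - c_2e^(3t), z(t) = 2c_1e^(5t) + c_2e^(3t)

Coefficient matrix A = [[1, -2], [4, 7]].
Characteristic polynomial det(A - λI) = λ^2 - 8λ + 15 = 0.
Eigenvalues λ = 5, 3.
For λ=5: (A-λI) row 1 is [-4, -2], so an eigenvector is (-1, 2).
For λ=3: (A-λI) row 1 is [-2, -2], so an eigenvector is (-1, 1).
General solution: c_1e^(5t)(-1,2) + c_2e^(3t)(-1,1).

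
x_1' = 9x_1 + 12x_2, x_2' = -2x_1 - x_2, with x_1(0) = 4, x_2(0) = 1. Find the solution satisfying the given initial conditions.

Coefficient matrix A = [[9, 12], [-2, -1]].
Characteristic polynomial det(A - λI) = λ^2 - 8λ + 15 = 0.
Eigenvalues λ = 5, 3.
For λ=5: (A-λI) row 1 is [4, 12], so an eigenvector is (3, -1).
For λ=3: (A-λI) row 1 is [6, 12], so an eigenvector is (2, -1).
General solution: c_1e^(5t)(3,-1) + c_2e^(3t)(2,-1).
Applying x_1(0)=4, x_2(0)=1 gives c_1=6, c_2=-7.

x_1(t) = 18e^(5t) - 14e^(3t), x_2(t) = -6e^(5t) + 7e^(3t)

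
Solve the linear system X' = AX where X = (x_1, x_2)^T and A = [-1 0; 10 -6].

x_1(t) = -C_2e^(-t), x_2(t) = C_1e^(-6t) - 2C_2e^(-t)

Coefficient matrix A = [[-1, 0], [10, -6]].
Characteristic polynomial det(A - λI) = λ^2 + 7λ + 6 = 0.
Eigenvalues λ = -6, -1.
For λ=-6: (A-λI) row 1 is [5, 0], so an eigenvector is (0, 1).
For λ=-1: (A-λI) row 2 is [10, -5], so an eigenvector is (-1, -2).
General solution: C_1e^(-6t)(0,1) + C_2e^(-t)(-1,-2).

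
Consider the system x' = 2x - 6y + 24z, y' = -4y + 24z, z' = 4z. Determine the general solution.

Coefficient matrix A = [[2, -6, 24], [0, -4, 24], [0, 0, 4]].
det(A - λI) = 0 gives eigenvalues λ = 2, -4, 4.
For λ=2: eigenvector (1,0,0).
For λ=-4: eigenvector (1,1,0).
For λ=4: eigenvector (3,3,1).
General solution: C_1e^(2t)(1,0,0) + C_2e^(-4t)(1,1,0) + C_3e^(4t)(3,3,1).

x(t) = C_1e^(2t) + C_2e^(-4t) + 3C_3e^(4t), y(t) = C_2e^(-4t) + 3C_3e^(4t), z(t) = C_3e^(4t)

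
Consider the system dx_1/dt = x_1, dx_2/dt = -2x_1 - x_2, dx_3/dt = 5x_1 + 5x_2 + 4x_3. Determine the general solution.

Coefficient matrix A = [[1, 0, 0], [-2, -1, 0], [5, 5, 4]].
det(A - λI) = 0 gives eigenvalues λ = 4, -1, 1.
For λ=4: eigenvector (0,0,1).
For λ=-1: eigenvector (0,1,-1).
For λ=1: eigenvector (1,-1,0).
General solution: c_1e^(4t)(0,0,1) + c_2e^(-t)(0,1,-1) + c_3e^(t)(1,-1,0).

x_1(t) = c_3e^(t), x_2(t) = c_2e^(-t) - c_3e^(t), x_3(t) = c_1e^(4t) - c_2e^(-t)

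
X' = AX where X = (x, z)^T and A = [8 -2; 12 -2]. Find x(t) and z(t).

Coefficient matrix A = [[8, -2], [12, -2]].
Characteristic polynomial det(A - λI) = λ^2 - 6λ + 8 = 0.
Eigenvalues λ = 4, 2.
For λ=4: (A-λI) row 1 is [4, -2], so an eigenvector is (-1, -2).
For λ=2: (A-λI) row 1 is [6, -2], so an eigenvector is (-1, -3).
General solution: K_1e^(4t)(-1,-2) + K_2e^(2t)(-1,-3).

x(t) = -K_1e^(4t) - K_2e^(2t), z(t) = -2K_1e^(4t) - 3K_2e^(2t)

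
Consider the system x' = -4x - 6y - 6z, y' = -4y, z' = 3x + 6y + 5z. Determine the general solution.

Coefficient matrix A = [[-4, -6, -6], [0, -4, 0], [3, 6, 5]].
det(A - λI) = 0 gives eigenvalues λ = -1, 2, -4.
For λ=-1: eigenvector (2,0,-1).
For λ=2: eigenvector (-1,0,1).
For λ=-4: eigenvector (-1,-1,1).
General solution: C_1e^(-t)(2,0,-1) + C_2e^(2t)(-1,0,1) + C_3e^(-4t)(-1,-1,1).

x(t) = 2C_1e^(-t) - C_2e^(2t) - C_3e^(-4t), y(t) = -C_3e^(-4t), z(t) = -C_1e^(-t) + C_2e^(2t) + C_3e^(-4t)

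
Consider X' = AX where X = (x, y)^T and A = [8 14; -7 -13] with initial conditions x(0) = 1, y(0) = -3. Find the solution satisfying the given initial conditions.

Coefficient matrix A = [[8, 14], [-7, -13]].
Characteristic polynomial det(A - λI) = λ^2 + 5λ - 6 = 0.
Eigenvalues λ = -6, 1.
For λ=-6: (A-λI) row 1 is [14, 14], so an eigenvector is (1, -1).
For λ=1: (A-λI) row 1 is [7, 14], so an eigenvector is (-2, 1).
General solution: K_1e^(-6t)(1,-1) + K_2e^(t)(-2,1).
Applying x(0)=1, y(0)=-3 gives K_1=5, K_2=2.

x(t) = -4e^(t) + 5e^(-6t), y(t) = 2e^(t) - 5e^(-6t)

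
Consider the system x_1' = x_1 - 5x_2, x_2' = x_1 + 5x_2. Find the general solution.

x_1(t) = c_1e^(3t)sin(t) + 2c_1e^(3t)cos(t) + 2c_2e^(3t)sin(t) - c_2e^(3t)cos(t), x_2(t) = -c_1e^(3t)cos(t) - c_2e^(3t)sin(t)

Coefficient matrix A = [[1, -5], [1, 5]].
Characteristic polynomial det(A - λI) = λ^2 - 6λ + 10 = 0.
Eigenvalues λ = 3 ± i (complex conjugate pair).
For λ=3+i: an eigenvector is (2,-1) - i(1,0) = (2 - i, -1).
A real fundamental pair from Re and Im of e^((3+i)t)v: X_1 = e^(3t)(cos(t)·(2,-1) + sin(t)·(1,0)), X_2 = e^(3t)(sin(t)·(2,-1) - cos(t)·(1,0)).
General solution: c_1X_1 + c_2X_2.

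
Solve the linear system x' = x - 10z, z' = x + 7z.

x(t) = -C_1e^(4t)sin(t) - 3C_1e^(4t)cos(t) - 3C_2e^(4t)sin(t) + C_2e^(4t)cos(t), z(t) = C_1e^(4t)cos(t) + C_2e^(4t)sin(t)

Coefficient matrix A = [[1, -10], [1, 7]].
Characteristic polynomial det(A - λI) = λ^2 - 8λ + 17 = 0.
Eigenvalues λ = 4 ± i (complex conjugate pair).
For λ=4+i: an eigenvector is (-3,1) - i(-1,0) = (-3 + i, 1).
A real fundamental pair from Re and Im of e^((4+i)t)v: X_1 = e^(4t)(cos(t)·(-3,1) + sin(t)·(-1,0)), X_2 = e^(4t)(sin(t)·(-3,1) - cos(t)·(-1,0)).
General solution: C_1X_1 + C_2X_2.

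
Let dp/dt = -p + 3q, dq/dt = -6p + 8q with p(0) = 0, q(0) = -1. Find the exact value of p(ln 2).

-28

A = [[-1,3],[-6,8]]; eigenvalues λ = 5, 2.
Eigenvectors: (-1,-2) for λ=5, (-1,-1) for λ=2.
From the initial condition, c_1 = 1, c_2 = -1.
p(ln 2) = (1)(2^5)(-1) + (-1)(2^2)(-1) = -28.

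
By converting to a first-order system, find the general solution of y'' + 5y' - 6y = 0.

Let x_1 = y, x_2 = y'. Then x_1' = x_2 and x_2' = 6x_1 - 5x_2.
A = [[0,1],[6,-5]]; det(A-λI) = λ^2 + 5λ - 6.
Eigenvalues λ = 1, -6 with eigenvectors (1,1), (1,-6).

y(t) = K_1e^(t) + K_2e^(-6t)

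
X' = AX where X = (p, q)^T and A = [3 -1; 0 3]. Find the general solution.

p(t) = -C_1e^(3t) - C_2te^(3t) - 3C_2e^(3t), q(t) = C_2e^(3t)

Coefficient matrix A = [[3, -1], [0, 3]].
Characteristic polynomial det(A - λI) = λ^2 - 6λ + 9 = 0.
Single eigenvalue λ = 3 with algebraic multiplicity 2.
Eigenvector v = (-1,0); generalized eigenvector w with (A-λI)w=v is (-3,1).
General solution: e^(3t)[C_1·v + C_2·(t·v + w)].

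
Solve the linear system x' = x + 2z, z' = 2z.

Coefficient matrix A = [[1, 2], [0, 2]].
Characteristic polynomial det(A - λI) = λ^2 - 3λ + 2 = 0.
Eigenvalues λ = 1, 2.
For λ=1: (A-λI) row 1 is [0, 2], so an eigenvector is (-1, 0).
For λ=2: (A-λI) row 1 is [-1, 2], so an eigenvector is (-2, -1).
General solution: c_1e^(t)(-1,0) + c_2e^(2t)(-2,-1).

x(t) = -c_1e^(t) - 2c_2e^(2t), z(t) = -c_2e^(2t)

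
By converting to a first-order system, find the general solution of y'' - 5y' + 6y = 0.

Let x_1 = y, x_2 = y'. Then x_1' = x_2 and x_2' = -6x_1 + 5x_2.
A = [[0,1],[-6,5]]; det(A-λI) = λ^2 - 5λ + 6.
Eigenvalues λ = 2, 3 with eigenvectors (1,2), (1,3).

y(t) = C_1e^(2t) + C_2e^(3t)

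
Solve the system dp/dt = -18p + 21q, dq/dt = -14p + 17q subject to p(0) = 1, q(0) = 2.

p(t) = 4e^(3t) - 3e^(-4t), q(t) = 4e^(3t) - 2e^(-4t)

Coefficient matrix A = [[-18, 21], [-14, 17]].
Characteristic polynomial det(A - λI) = λ^2 + λ - 12 = 0.
Eigenvalues λ = 3, -4.
For λ=3: (A-λI) row 1 is [-21, 21], so an eigenvector is (-1, -1).
For λ=-4: (A-λI) row 1 is [-14, 21], so an eigenvector is (-3, -2).
General solution: C_1e^(3t)(-1,-1) + C_2e^(-4t)(-3,-2).
Applying p(0)=1, q(0)=2 gives C_1=-4, C_2=1.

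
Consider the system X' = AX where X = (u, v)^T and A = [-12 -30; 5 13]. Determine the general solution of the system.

u(t) = 2K_1e^(3t) - 3K_2e^(-2t), v(t) = -K_1e^(3t) + K_2e^(-2t)

Coefficient matrix A = [[-12, -30], [5, 13]].
Characteristic polynomial det(A - λI) = λ^2 - λ - 6 = 0.
Eigenvalues λ = 3, -2.
For λ=3: (A-λI) row 1 is [-15, -30], so an eigenvector is (2, -1).
For λ=-2: (A-λI) row 1 is [-10, -30], so an eigenvector is (-3, 1).
General solution: K_1e^(3t)(2,-1) + K_2e^(-2t)(-3,1).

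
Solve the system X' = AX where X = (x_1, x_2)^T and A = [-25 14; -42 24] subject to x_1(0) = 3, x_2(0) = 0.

x_1(t) = -9e^(3t) + 12e^(-4t), x_2(t) = -18e^(3t) + 18e^(-4t)

Coefficient matrix A = [[-25, 14], [-42, 24]].
Characteristic polynomial det(A - λI) = λ^2 + λ - 12 = 0.
Eigenvalues λ = 3, -4.
For λ=3: (A-λI) row 1 is [-28, 14], so an eigenvector is (-1, -2).
For λ=-4: (A-λI) row 1 is [-21, 14], so an eigenvector is (2, 3).
General solution: c_1e^(3t)(-1,-2) + c_2e^(-4t)(2,3).
Applying x_1(0)=3, x_2(0)=0 gives c_1=9, c_2=6.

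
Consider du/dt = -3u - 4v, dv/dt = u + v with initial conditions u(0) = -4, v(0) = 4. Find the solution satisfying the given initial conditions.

u(t) = -8te^(-t) - 4e^(-t), v(t) = 4te^(-t) + 4e^(-t)

Coefficient matrix A = [[-3, -4], [1, 1]].
Characteristic polynomial det(A - λI) = λ^2 + 2λ + 1 = 0.
Single eigenvalue λ = -1 with algebraic multiplicity 2.
Eigenvector v = (-2,1); generalized eigenvector w with (A-λI)w=v is (3,-1).
General solution: e^(-t)[K_1·v + K_2·(t·v + w)].
Applying u(0)=-4, v(0)=4 gives K_1=8, K_2=4.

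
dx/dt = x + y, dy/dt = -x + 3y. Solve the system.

x(t) = -c_1e^(2t) - c_2te^(2t) + 3c_2e^(2t), y(t) = -c_1e^(2t) - c_2te^(2t) + 2c_2e^(2t)

Coefficient matrix A = [[1, 1], [-1, 3]].
Characteristic polynomial det(A - λI) = λ^2 - 4λ + 4 = 0.
Single eigenvalue λ = 2 with algebraic multiplicity 2.
Eigenvector v = (-1,-1); generalized eigenvector w with (A-λI)w=v is (3,2).
General solution: e^(2t)[c_1·v + c_2·(t·v + w)].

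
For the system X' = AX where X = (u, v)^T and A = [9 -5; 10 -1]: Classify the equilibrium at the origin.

unstable spiral

A = [[9,-5],[10,-1]]; det(A-λI) = λ^2 - 8λ + 41.
λ = 4 ± 5i: positive real part.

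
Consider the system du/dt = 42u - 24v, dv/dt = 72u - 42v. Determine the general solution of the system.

Coefficient matrix A = [[42, -24], [72, -42]].
Characteristic polynomial det(A - λI) = λ^2 - 36 = 0.
Eigenvalues λ = -6, 6.
For λ=-6: (A-λI) row 1 is [48, -24], so an eigenvector is (1, 2).
For λ=6: (A-λI) row 1 is [36, -24], so an eigenvector is (2, 3).
General solution: K_1e^(-6t)(1,2) + K_2e^(6t)(2,3).

u(t) = K_1e^(-6t) + 2K_2e^(6t), v(t) = 2K_1e^(-6t) + 3K_2e^(6t)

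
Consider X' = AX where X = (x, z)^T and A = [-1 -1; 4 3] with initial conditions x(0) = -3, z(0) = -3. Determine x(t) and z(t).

Coefficient matrix A = [[-1, -1], [4, 3]].
Characteristic polynomial det(A - λI) = λ^2 - 2λ + 1 = 0.
Single eigenvalue λ = 1 with algebraic multiplicity 2.
Eigenvector v = (1,-2); generalized eigenvector w with (A-λI)w=v is (0,-1).
General solution: e^(t)[C_1·v + C_2·(t·v + w)].
Applying x(0)=-3, z(0)=-3 gives C_1=-3, C_2=9.

x(t) = 9te^(t) - 3e^(t), z(t) = -18te^(t) - 3e^(t)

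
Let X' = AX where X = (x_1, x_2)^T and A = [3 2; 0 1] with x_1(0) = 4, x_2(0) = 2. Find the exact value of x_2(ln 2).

A = [[3,2],[0,1]]; eigenvalues λ = 1, 3.
Eigenvectors: (-1,1) for λ=1, (1,0) for λ=3.
From the initial condition, c_1 = 2, c_2 = 6.
x_2(ln 2) = (2)(2^1)(1) + (6)(2^3)(0) = 4.

4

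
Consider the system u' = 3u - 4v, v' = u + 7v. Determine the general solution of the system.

u(t) = -2C_1e^(5t) - 2C_2te^(5t) - C_2e^(5t), v(t) = C_1e^(5t) + C_2te^(5t) + C_2e^(5t)

Coefficient matrix A = [[3, -4], [1, 7]].
Characteristic polynomial det(A - λI) = λ^2 - 10λ + 25 = 0.
Single eigenvalue λ = 5 with algebraic multiplicity 2.
Eigenvector v = (-2,1); generalized eigenvector w with (A-λI)w=v is (-1,1).
General solution: e^(5t)[C_1·v + C_2·(t·v + w)].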